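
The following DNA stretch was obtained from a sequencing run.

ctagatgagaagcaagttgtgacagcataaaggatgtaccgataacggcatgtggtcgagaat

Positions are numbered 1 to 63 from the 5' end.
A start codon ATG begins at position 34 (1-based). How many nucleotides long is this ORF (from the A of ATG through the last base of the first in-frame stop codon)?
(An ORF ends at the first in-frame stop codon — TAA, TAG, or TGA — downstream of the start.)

12

Codons from position 34: ATG (34–36), TAC (37–39), CGA (40–42), TAA (43–45).
TAA is the first in-frame stop; ORF spans 34–45, 12 nucleotides.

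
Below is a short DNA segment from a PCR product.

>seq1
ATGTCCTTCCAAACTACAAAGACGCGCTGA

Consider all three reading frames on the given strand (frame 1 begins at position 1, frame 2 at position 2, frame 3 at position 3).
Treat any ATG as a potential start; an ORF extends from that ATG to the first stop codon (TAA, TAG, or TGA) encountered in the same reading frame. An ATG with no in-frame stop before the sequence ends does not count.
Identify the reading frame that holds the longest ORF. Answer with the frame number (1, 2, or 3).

1

Frame 1: ATG TCC TTC CAA ACT ACA AAG ACG CGC TGA — ATG at 1, stop TGA at 28 → 30 nt.
Frame 2: TGT CCT TCC AAA CTA CAA AGA CGC GCT — no ATG→stop ORF.
Frame 3: GTC CTT CCA AAC TAC AAA GAC GCG CTG — no ATG→stop ORF.
Longest ORF is 30 nt in frame 1 (positions 1–30).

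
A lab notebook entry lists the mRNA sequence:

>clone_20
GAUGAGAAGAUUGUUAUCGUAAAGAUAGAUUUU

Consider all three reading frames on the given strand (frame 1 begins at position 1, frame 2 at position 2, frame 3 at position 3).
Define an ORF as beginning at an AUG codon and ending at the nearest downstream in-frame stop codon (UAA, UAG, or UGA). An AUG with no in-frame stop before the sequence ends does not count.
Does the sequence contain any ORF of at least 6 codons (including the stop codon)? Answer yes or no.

yes

Frame 1: GAU GAG AAG AUU GUU AUC GUA AAG AUA GAU UUU — no AUG→stop ORF.
Frame 2: AUG AGA AGA UUG UUA UCG UAA AGA UAG AUU — AUG at 2, stop UAA at 20 → 21 nt.
Frame 3: UGA GAA GAU UGU UAU CGU AAA GAU AGA UUU — no AUG→stop ORF.
Frame 2 has an ORF of 7 codons (positions 2–22) ≥ 6, so yes.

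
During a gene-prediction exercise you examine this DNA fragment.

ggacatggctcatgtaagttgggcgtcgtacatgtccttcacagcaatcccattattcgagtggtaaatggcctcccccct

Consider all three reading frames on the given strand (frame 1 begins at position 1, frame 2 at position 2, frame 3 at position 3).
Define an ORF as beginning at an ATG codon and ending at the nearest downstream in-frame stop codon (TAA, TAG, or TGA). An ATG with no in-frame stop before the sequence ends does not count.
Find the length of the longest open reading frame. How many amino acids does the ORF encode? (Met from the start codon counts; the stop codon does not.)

20

Frame 1: GGA CAT GGC TCA TGT AAG TTG GGC GTC GTA CAT GTC CTT CAC AGC AAT CCC ATT ATT CGA GTG GTA AAT GGC CTC CCC CCT — no ATG→stop ORF.
Frame 2: GAC ATG GCT CAT GTA AGT TGG GCG TCG TAC ATG TCC TTC ACA GCA ATC CCA TTA TTC GAG TGG TAA ATG GCC TCC CCC — ATG at 5, stop TAA at 65 → 63 nt; ATG at 32, stop TAA at 65 → 36 nt.
Frame 3: ACA TGG CTC ATG TAA GTT GGG CGT CGT ACA TGT CCT TCA CAG CAA TCC CAT TAT TCG AGT GGT AAA TGG CCT CCC CCC — ATG at 12, stop TAA at 15 → 6 nt.
Longest: frame 2, positions 5–67, 63 nt = 21 codons = 20 aa. → 20 amino acids.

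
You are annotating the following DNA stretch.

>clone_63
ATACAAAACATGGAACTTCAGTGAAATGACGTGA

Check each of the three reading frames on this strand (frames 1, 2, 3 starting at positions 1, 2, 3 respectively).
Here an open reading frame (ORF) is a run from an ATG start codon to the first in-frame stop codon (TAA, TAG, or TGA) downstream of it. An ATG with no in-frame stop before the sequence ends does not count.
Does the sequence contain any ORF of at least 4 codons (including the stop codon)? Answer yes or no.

Frame 1: ATA CAA AAC ATG GAA CTT CAG TGA AAT GAC GTG — ATG at 10, stop TGA at 22 → 15 nt.
Frame 2: TAC AAA ACA TGG AAC TTC AGT GAA ATG ACG TGA — ATG at 26, stop TGA at 32 → 9 nt.
Frame 3: ACA AAA CAT GGA ACT TCA GTG AAA TGA CGT — no ATG→stop ORF.
Frame 1 has an ORF of 5 codons (positions 10–24) ≥ 4, so yes.

yes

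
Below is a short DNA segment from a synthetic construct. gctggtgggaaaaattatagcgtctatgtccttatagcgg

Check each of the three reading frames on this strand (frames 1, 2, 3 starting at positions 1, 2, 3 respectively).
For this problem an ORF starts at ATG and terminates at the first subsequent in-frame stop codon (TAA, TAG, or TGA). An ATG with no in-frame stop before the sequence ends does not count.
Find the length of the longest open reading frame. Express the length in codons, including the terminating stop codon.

Frame 1: GCT GGT GGG AAA AAT TAT AGC GTC TAT GTC CTT ATA GCG — no ATG→stop ORF.
Frame 2: CTG GTG GGA AAA ATT ATA GCG TCT ATG TCC TTA TAG CGG — ATG at 26, stop TAG at 35 → 12 nt.
Frame 3: TGG TGG GAA AAA TTA TAG CGT CTA TGT CCT TAT AGC — no ATG→stop ORF.
Longest: frame 2, positions 26–37, 12 nt = 4 codons = 3 aa. → 4 codons.

4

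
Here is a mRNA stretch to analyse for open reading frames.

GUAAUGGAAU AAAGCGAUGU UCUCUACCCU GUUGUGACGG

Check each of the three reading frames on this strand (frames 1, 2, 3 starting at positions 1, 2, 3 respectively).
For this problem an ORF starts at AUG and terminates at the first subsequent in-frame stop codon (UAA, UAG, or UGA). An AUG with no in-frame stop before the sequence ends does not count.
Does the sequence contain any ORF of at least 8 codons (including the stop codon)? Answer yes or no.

Frame 1: GUA AUG GAA UAA AGC GAU GUU CUC UAC CCU GUU GUG ACG — AUG at 4, stop UAA at 10 → 9 nt.
Frame 2: UAA UGG AAU AAA GCG AUG UUC UCU ACC CUG UUG UGA CGG — AUG at 17, stop UGA at 35 → 21 nt.
Frame 3: AAU GGA AUA AAG CGA UGU UCU CUA CCC UGU UGU GAC — no AUG→stop ORF.
Largest ORF found is 7 codons < 8, so no.

no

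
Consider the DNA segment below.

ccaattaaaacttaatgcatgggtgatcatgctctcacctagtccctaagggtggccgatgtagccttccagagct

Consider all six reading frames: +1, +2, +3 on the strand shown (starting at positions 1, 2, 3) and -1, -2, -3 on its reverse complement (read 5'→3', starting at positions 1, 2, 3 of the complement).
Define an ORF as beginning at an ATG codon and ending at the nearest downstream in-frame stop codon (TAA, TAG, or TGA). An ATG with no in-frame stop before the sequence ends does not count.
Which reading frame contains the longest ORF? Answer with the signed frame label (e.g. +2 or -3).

+1

Reverse complement (5'→3'): AGCTCTGGAAGGCTACATCGGCCACCCTTAGGGACTAGGTGAGAGCATGATCACCCATGCATTAAGTTTTAATTGG
Frame +1: CCA ATT AAA ACT TAA TGC ATG GGT GAT CAT GCT CTC ACC TAG TCC CTA AGG GTG GCC GAT GTA GCC TTC CAG AGC — ATG at 19, stop TAG at 40 → 24 nt.
Frame +2: CAA TTA AAA CTT AAT GCA TGG GTG ATC ATG CTC TCA CCT AGT CCC TAA GGG TGG CCG ATG TAG CCT TCC AGA GCT — ATG at 29, stop TAA at 47 → 21 nt; ATG at 59, stop TAG at 62 → 6 nt.
Frame +3: AAT TAA AAC TTA ATG CAT GGG TGA TCA TGC TCT CAC CTA GTC CCT AAG GGT GGC CGA TGT AGC CTT CCA GAG — ATG at 15, stop TGA at 24 → 12 nt.
Frame -1: AGC TCT GGA AGG CTA CAT CGG CCA CCC TTA GGG ACT AGG TGA GAG CAT GAT CAC CCA TGC ATT AAG TTT TAA TTG — no ATG→stop ORF.
Frame -2: GCT CTG GAA GGC TAC ATC GGC CAC CCT TAG GGA CTA GGT GAG AGC ATG ATC ACC CAT GCA TTA AGT TTT AAT TGG — no ATG→stop ORF.
Frame -3: CTC TGG AAG GCT ACA TCG GCC ACC CTT AGG GAC TAG GTG AGA GCA TGA TCA CCC ATG CAT TAA GTT TTA ATT — ATG at 57, stop TAA at 63 → 9 nt.
Longest ORF is 24 nt in frame +1 (positions 19–42).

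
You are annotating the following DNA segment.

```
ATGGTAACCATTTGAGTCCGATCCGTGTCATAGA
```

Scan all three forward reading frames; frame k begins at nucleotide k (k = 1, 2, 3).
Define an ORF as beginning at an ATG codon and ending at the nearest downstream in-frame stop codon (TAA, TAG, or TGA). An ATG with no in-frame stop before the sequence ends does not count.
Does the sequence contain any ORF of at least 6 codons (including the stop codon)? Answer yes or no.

no

Frame 1: ATG GTA ACC ATT TGA GTC CGA TCC GTG TCA TAG — ATG at 1, stop TGA at 13 → 15 nt.
Frame 2: TGG TAA CCA TTT GAG TCC GAT CCG TGT CAT AGA — no ATG→stop ORF.
Frame 3: GGT AAC CAT TTG AGT CCG ATC CGT GTC ATA — no ATG→stop ORF.
Largest ORF found is 5 codons < 6, so no.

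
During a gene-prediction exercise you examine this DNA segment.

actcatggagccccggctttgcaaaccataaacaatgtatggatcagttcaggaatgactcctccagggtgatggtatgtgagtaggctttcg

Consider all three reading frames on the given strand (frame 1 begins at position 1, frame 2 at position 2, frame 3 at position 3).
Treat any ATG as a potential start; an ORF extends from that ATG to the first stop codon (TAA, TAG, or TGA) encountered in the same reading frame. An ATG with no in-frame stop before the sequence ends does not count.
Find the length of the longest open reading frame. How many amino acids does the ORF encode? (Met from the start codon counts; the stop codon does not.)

Frame 1: ACT CAT GGA GCC CCG GCT TTG CAA ACC ATA AAC AAT GTA TGG ATC AGT TCA GGA ATG ACT CCT CCA GGG TGA TGG TAT GTG AGT AGG CTT TCG — ATG at 55, stop TGA at 70 → 18 nt.
Frame 2: CTC ATG GAG CCC CGG CTT TGC AAA CCA TAA ACA ATG TAT GGA TCA GTT CAG GAA TGA CTC CTC CAG GGT GAT GGT ATG TGA GTA GGC TTT — ATG at 5, stop TAA at 29 → 27 nt; ATG at 35, stop TGA at 56 → 24 nt; ATG at 77, stop TGA at 80 → 6 nt.
Frame 3: TCA TGG AGC CCC GGC TTT GCA AAC CAT AAA CAA TGT ATG GAT CAG TTC AGG AAT GAC TCC TCC AGG GTG ATG GTA TGT GAG TAG GCT TTC — ATG at 39, stop TAG at 84 → 48 nt; ATG at 72, stop TAG at 84 → 15 nt.
Longest: frame 3, positions 39–86, 48 nt = 16 codons = 15 aa. → 15 amino acids.

15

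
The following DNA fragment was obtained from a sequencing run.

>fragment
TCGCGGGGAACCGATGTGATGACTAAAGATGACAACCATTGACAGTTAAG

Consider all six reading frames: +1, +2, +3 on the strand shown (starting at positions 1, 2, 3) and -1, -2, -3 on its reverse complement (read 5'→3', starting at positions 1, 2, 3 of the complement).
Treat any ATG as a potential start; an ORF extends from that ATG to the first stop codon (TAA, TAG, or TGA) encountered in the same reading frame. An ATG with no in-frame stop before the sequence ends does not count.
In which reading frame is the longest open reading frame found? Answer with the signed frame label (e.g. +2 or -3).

+1

Reverse complement (5'→3'): CTTAACTGTCAATGGTTGTCATCTTTAGTCATCACATCGGTTCCCCGCGA
Frame +1: TCG CGG GGA ACC GAT GTG ATG ACT AAA GAT GAC AAC CAT TGA CAG TTA — ATG at 19, stop TGA at 40 → 24 nt.
Frame +2: CGC GGG GAA CCG ATG TGA TGA CTA AAG ATG ACA ACC ATT GAC AGT TAA — ATG at 14, stop TGA at 17 → 6 nt; ATG at 29, stop TAA at 47 → 21 nt.
Frame +3: GCG GGG AAC CGA TGT GAT GAC TAA AGA TGA CAA CCA TTG ACA GTT AAG — no ATG→stop ORF.
Frame -1: CTT AAC TGT CAA TGG TTG TCA TCT TTA GTC ATC ACA TCG GTT CCC CGC — no ATG→stop ORF.
Frame -2: TTA ACT GTC AAT GGT TGT CAT CTT TAG TCA TCA CAT CGG TTC CCC GCG — no ATG→stop ORF.
Frame -3: TAA CTG TCA ATG GTT GTC ATC TTT AGT CAT CAC ATC GGT TCC CCG CGA — no ATG→stop ORF.
Longest ORF is 24 nt in frame +1 (positions 19–42).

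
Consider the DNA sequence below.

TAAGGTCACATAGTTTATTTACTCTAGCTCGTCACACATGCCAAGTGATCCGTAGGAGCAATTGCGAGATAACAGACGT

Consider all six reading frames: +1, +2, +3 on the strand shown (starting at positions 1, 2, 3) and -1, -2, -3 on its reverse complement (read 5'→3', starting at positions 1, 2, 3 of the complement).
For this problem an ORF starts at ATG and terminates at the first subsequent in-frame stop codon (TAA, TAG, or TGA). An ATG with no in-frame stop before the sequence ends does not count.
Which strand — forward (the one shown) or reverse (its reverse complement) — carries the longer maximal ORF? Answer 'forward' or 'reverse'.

Reverse complement (5'→3'): ACGTCTGTTATCTCGCAATTGCTCCTACGGATCACTTGGCATGTGTGACGAGCTAGAGTAAATAAACTATGTGACCTTA
Frame +1: TAA GGT CAC ATA GTT TAT TTA CTC TAG CTC GTC ACA CAT GCC AAG TGA TCC GTA GGA GCA ATT GCG AGA TAA CAG ACG — no ATG→stop ORF.
Frame +2: AAG GTC ACA TAG TTT ATT TAC TCT AGC TCG TCA CAC ATG CCA AGT GAT CCG TAG GAG CAA TTG CGA GAT AAC AGA CGT — ATG at 38, stop TAG at 53 → 18 nt.
Frame +3: AGG TCA CAT AGT TTA TTT ACT CTA GCT CGT CAC ACA TGC CAA GTG ATC CGT AGG AGC AAT TGC GAG ATA ACA GAC — no ATG→stop ORF.
Frame -1: ACG TCT GTT ATC TCG CAA TTG CTC CTA CGG ATC ACT TGG CAT GTG TGA CGA GCT AGA GTA AAT AAA CTA TGT GAC CTT — no ATG→stop ORF.
Frame -2: CGT CTG TTA TCT CGC AAT TGC TCC TAC GGA TCA CTT GGC ATG TGT GAC GAG CTA GAG TAA ATA AAC TAT GTG ACC TTA — ATG at 41, stop TAA at 59 → 21 nt.
Frame -3: GTC TGT TAT CTC GCA ATT GCT CCT ACG GAT CAC TTG GCA TGT GTG ACG AGC TAG AGT AAA TAA ACT ATG TGA CCT — ATG at 69, stop TGA at 72 → 6 nt.
Forward-strand max 18 nt; reverse-strand max 21 nt. The reverse strand has the longer ORF.

reverse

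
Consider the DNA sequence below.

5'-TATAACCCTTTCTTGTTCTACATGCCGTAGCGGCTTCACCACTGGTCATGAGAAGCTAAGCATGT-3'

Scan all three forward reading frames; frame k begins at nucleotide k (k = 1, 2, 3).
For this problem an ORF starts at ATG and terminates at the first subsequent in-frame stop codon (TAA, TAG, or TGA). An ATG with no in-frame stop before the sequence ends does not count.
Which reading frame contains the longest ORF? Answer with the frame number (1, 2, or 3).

3

Frame 1: TAT AAC CCT TTC TTG TTC TAC ATG CCG TAG CGG CTT CAC CAC TGG TCA TGA GAA GCT AAG CAT — ATG at 22, stop TAG at 28 → 9 nt.
Frame 2: ATA ACC CTT TCT TGT TCT ACA TGC CGT AGC GGC TTC ACC ACT GGT CAT GAG AAG CTA AGC ATG — no ATG→stop ORF.
Frame 3: TAA CCC TTT CTT GTT CTA CAT GCC GTA GCG GCT TCA CCA CTG GTC ATG AGA AGC TAA GCA TGT — ATG at 48, stop TAA at 57 → 12 nt.
Longest ORF is 12 nt in frame 3 (positions 48–59).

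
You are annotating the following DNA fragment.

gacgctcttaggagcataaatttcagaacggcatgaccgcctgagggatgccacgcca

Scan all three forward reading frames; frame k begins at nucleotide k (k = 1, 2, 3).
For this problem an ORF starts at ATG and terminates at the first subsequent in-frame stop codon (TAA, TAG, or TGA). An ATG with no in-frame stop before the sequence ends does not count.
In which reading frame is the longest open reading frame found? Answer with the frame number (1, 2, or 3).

Frame 1: GAC GCT CTT AGG AGC ATA AAT TTC AGA ACG GCA TGA CCG CCT GAG GGA TGC CAC GCC — no ATG→stop ORF.
Frame 2: ACG CTC TTA GGA GCA TAA ATT TCA GAA CGG CAT GAC CGC CTG AGG GAT GCC ACG CCA — no ATG→stop ORF.
Frame 3: CGC TCT TAG GAG CAT AAA TTT CAG AAC GGC ATG ACC GCC TGA GGG ATG CCA CGC — ATG at 33, stop TGA at 42 → 12 nt.
Longest ORF is 12 nt in frame 3 (positions 33–44).

3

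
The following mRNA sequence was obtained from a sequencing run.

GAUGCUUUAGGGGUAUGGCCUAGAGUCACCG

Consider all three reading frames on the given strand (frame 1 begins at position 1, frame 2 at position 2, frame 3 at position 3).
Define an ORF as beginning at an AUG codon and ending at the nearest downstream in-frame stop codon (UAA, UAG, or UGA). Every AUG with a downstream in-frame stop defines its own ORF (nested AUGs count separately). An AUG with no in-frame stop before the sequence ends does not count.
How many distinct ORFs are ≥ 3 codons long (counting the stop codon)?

2

Frame 1: GAU GCU UUA GGG GUA UGG CCU AGA GUC ACC — no AUG→stop ORF.
Frame 2: AUG CUU UAG GGG UAU GGC CUA GAG UCA CCG — AUG at 2, stop UAG at 8 → 9 nt.
Frame 3: UGC UUU AGG GGU AUG GCC UAG AGU CAC — AUG at 15, stop UAG at 21 → 9 nt.
ORFs ≥ 3 codons: frame 2 2–10 (3 codons), frame 3 15–23 (3 codons). Count = 2.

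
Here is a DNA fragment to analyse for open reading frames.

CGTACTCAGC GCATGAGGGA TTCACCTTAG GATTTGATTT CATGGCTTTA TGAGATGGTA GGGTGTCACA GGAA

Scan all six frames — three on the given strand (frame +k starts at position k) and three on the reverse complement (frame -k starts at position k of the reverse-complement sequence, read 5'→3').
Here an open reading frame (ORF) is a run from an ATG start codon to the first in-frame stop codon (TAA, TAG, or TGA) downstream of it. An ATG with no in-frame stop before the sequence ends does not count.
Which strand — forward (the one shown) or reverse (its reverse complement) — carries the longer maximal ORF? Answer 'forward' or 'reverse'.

Reverse complement (5'→3'): TTCCTGTGACACCCTACCATCTCATAAAGCCATGAAATCAAATCCTAAGGTGAATCCCTCATGCGCTGAGTACG
Frame +1: CGT ACT CAG CGC ATG AGG GAT TCA CCT TAG GAT TTG ATT TCA TGG CTT TAT GAG ATG GTA GGG TGT CAC AGG — ATG at 13, stop TAG at 28 → 18 nt.
Frame +2: GTA CTC AGC GCA TGA GGG ATT CAC CTT AGG ATT TGA TTT CAT GGC TTT ATG AGA TGG TAG GGT GTC ACA GGA — ATG at 50, stop TAG at 59 → 12 nt.
Frame +3: TAC TCA GCG CAT GAG GGA TTC ACC TTA GGA TTT GAT TTC ATG GCT TTA TGA GAT GGT AGG GTG TCA CAG GAA — ATG at 42, stop TGA at 51 → 12 nt.
Frame -1: TTC CTG TGA CAC CCT ACC ATC TCA TAA AGC CAT GAA ATC AAA TCC TAA GGT GAA TCC CTC ATG CGC TGA GTA — ATG at 61, stop TGA at 67 → 9 nt.
Frame -2: TCC TGT GAC ACC CTA CCA TCT CAT AAA GCC ATG AAA TCA AAT CCT AAG GTG AAT CCC TCA TGC GCT GAG TAC — no ATG→stop ORF.
Frame -3: CCT GTG ACA CCC TAC CAT CTC ATA AAG CCA TGA AAT CAA ATC CTA AGG TGA ATC CCT CAT GCG CTG AGT ACG — no ATG→stop ORF.
Forward-strand max 18 nt; reverse-strand max 9 nt. The forward strand has the longer ORF.

forward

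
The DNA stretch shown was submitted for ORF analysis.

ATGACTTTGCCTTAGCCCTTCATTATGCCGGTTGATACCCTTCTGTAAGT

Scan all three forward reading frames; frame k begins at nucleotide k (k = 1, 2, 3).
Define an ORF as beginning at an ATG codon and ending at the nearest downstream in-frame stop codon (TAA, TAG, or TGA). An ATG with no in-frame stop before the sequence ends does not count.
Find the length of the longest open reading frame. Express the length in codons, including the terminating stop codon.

8

Frame 1: ATG ACT TTG CCT TAG CCC TTC ATT ATG CCG GTT GAT ACC CTT CTG TAA — ATG at 1, stop TAG at 13 → 15 nt; ATG at 25, stop TAA at 46 → 24 nt.
Frame 2: TGA CTT TGC CTT AGC CCT TCA TTA TGC CGG TTG ATA CCC TTC TGT AAG — no ATG→stop ORF.
Frame 3: GAC TTT GCC TTA GCC CTT CAT TAT GCC GGT TGA TAC CCT TCT GTA AGT — no ATG→stop ORF.
Longest: frame 1, positions 25–48, 24 nt = 8 codons = 7 aa. → 8 codons.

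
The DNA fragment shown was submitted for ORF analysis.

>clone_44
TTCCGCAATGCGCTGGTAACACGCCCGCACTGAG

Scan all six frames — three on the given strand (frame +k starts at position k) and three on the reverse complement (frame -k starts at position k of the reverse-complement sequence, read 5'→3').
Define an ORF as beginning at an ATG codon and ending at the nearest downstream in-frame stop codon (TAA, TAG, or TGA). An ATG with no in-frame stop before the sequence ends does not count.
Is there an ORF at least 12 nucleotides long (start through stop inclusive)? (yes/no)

Reverse complement (5'→3'): CTCAGTGCGGGCGTGTTACCAGCGCATTGCGGAA
Frame +1: TTC CGC AAT GCG CTG GTA ACA CGC CCG CAC TGA — no ATG→stop ORF.
Frame +2: TCC GCA ATG CGC TGG TAA CAC GCC CGC ACT GAG — ATG at 8, stop TAA at 17 → 12 nt.
Frame +3: CCG CAA TGC GCT GGT AAC ACG CCC GCA CTG — no ATG→stop ORF.
Frame -1: CTC AGT GCG GGC GTG TTA CCA GCG CAT TGC GGA — no ATG→stop ORF.
Frame -2: TCA GTG CGG GCG TGT TAC CAG CGC ATT GCG GAA — no ATG→stop ORF.
Frame -3: CAG TGC GGG CGT GTT ACC AGC GCA TTG CGG — no ATG→stop ORF.
Frame +2 has an ORF of 12 nucleotides (positions 8–19) ≥ 12, so yes.

yes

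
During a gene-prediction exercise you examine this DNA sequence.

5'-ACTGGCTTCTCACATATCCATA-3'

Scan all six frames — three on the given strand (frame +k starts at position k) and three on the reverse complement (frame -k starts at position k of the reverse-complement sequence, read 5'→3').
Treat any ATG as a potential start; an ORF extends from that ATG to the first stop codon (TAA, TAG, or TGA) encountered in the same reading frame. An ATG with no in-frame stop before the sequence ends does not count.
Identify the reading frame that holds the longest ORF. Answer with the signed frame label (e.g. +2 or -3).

Reverse complement (5'→3'): TATGGATATGTGAGAAGCCAGT
Frame +1: ACT GGC TTC TCA CAT ATC CAT — no ATG→stop ORF.
Frame +2: CTG GCT TCT CAC ATA TCC ATA — no ATG→stop ORF.
Frame +3: TGG CTT CTC ACA TAT CCA — no ATG→stop ORF.
Frame -1: TAT GGA TAT GTG AGA AGC CAG — no ATG→stop ORF.
Frame -2: ATG GAT ATG TGA GAA GCC AGT — ATG at 2, stop TGA at 11 → 12 nt; ATG at 8, stop TGA at 11 → 6 nt.
Frame -3: TGG ATA TGT GAG AAG CCA — no ATG→stop ORF.
Longest ORF is 12 nt in frame -2 (positions 2–13).

-2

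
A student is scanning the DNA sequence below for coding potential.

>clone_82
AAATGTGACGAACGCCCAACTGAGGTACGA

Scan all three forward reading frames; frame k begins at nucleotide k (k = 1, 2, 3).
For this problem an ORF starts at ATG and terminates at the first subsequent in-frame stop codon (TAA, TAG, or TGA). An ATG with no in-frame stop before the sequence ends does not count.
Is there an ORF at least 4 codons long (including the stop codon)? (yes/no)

Frame 1: AAA TGT GAC GAA CGC CCA ACT GAG GTA CGA — no ATG→stop ORF.
Frame 2: AAT GTG ACG AAC GCC CAA CTG AGG TAC — no ATG→stop ORF.
Frame 3: ATG TGA CGA ACG CCC AAC TGA GGT ACG — ATG at 3, stop TGA at 6 → 6 nt.
Largest ORF found is 2 codons < 4, so no.

no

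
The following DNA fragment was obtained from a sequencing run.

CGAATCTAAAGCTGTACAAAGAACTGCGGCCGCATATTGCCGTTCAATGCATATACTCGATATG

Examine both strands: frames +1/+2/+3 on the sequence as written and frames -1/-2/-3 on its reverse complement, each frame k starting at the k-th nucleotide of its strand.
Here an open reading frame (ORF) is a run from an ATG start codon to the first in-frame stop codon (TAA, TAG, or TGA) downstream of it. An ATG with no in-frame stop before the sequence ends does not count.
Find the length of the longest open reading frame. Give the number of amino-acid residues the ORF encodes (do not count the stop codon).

9

Reverse complement (5'→3'): CATATCGAGTATATGCATTGAACGGCAATATGCGGCCGCAGTTCTTTGTACAGCTTTAGATTCG
Frame +1: CGA ATC TAA AGC TGT ACA AAG AAC TGC GGC CGC ATA TTG CCG TTC AAT GCA TAT ACT CGA TAT — no ATG→stop ORF.
Frame +2: GAA TCT AAA GCT GTA CAA AGA ACT GCG GCC GCA TAT TGC CGT TCA ATG CAT ATA CTC GAT ATG — no ATG→stop ORF.
Frame +3: AAT CTA AAG CTG TAC AAA GAA CTG CGG CCG CAT ATT GCC GTT CAA TGC ATA TAC TCG ATA — no ATG→stop ORF.
Frame -1: CAT ATC GAG TAT ATG CAT TGA ACG GCA ATA TGC GGC CGC AGT TCT TTG TAC AGC TTT AGA TTC — ATG at 13, stop TGA at 19 → 9 nt.
Frame -2: ATA TCG AGT ATA TGC ATT GAA CGG CAA TAT GCG GCC GCA GTT CTT TGT ACA GCT TTA GAT TCG — no ATG→stop ORF.
Frame -3: TAT CGA GTA TAT GCA TTG AAC GGC AAT ATG CGG CCG CAG TTC TTT GTA CAG CTT TAG ATT — ATG at 30, stop TAG at 57 → 30 nt.
Longest: frame -3, positions 30–59, 30 nt = 10 codons = 9 aa. → 9 amino acids.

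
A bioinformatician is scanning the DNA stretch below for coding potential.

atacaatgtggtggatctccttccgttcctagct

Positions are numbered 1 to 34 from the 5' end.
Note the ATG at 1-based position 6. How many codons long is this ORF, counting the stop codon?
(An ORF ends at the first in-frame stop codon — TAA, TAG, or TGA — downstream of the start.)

9

Codons from position 6: ATG (6–8), TGG (9–11), TGG (12–14), ATC (15–17), TCC (18–20), TTC (21–23), CGT (24–26), TCC (27–29), TAG (30–32).
TAG is the first in-frame stop; that's 9 codons including the stop.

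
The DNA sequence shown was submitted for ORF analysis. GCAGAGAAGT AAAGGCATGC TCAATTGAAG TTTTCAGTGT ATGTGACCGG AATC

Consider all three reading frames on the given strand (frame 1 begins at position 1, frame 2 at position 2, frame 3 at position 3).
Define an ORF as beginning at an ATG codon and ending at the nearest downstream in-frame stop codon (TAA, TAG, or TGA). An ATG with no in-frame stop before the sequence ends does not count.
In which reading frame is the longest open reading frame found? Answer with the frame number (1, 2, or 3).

2

Frame 1: GCA GAG AAG TAA AGG CAT GCT CAA TTG AAG TTT TCA GTG TAT GTG ACC GGA ATC — no ATG→stop ORF.
Frame 2: CAG AGA AGT AAA GGC ATG CTC AAT TGA AGT TTT CAG TGT ATG TGA CCG GAA — ATG at 17, stop TGA at 26 → 12 nt; ATG at 41, stop TGA at 44 → 6 nt.
Frame 3: AGA GAA GTA AAG GCA TGC TCA ATT GAA GTT TTC AGT GTA TGT GAC CGG AAT — no ATG→stop ORF.
Longest ORF is 12 nt in frame 2 (positions 17–28).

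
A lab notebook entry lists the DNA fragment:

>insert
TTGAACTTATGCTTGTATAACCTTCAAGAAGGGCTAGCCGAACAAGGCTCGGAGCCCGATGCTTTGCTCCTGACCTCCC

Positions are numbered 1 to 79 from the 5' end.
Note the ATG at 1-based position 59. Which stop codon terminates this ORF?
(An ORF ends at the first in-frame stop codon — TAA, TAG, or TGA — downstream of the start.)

Codons from position 59: ATG (59–61), CTT (62–64), TGC (65–67), TCC (68–70), TGA (71–73).
The first in-frame stop codon is TGA.

TGA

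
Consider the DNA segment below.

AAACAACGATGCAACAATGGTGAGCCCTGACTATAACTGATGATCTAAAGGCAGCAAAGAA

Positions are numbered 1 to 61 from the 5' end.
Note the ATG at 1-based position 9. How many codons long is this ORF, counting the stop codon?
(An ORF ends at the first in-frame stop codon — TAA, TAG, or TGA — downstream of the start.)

Codons from position 9: ATG (9–11), CAA (12–14), CAA (15–17), TGG (18–20), TGA (21–23).
TGA is the first in-frame stop; that's 5 codons including the stop.

5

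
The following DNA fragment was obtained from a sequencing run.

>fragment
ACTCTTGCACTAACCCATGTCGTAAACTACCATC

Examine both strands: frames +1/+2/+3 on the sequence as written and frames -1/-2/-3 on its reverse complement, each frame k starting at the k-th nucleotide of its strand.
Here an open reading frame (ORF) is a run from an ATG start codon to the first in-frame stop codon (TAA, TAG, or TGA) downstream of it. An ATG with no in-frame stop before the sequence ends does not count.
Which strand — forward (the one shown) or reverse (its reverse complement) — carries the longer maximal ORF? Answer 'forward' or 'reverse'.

Reverse complement (5'→3'): GATGGTAGTTTACGACATGGGTTAGTGCAAGAGT
Frame +1: ACT CTT GCA CTA ACC CAT GTC GTA AAC TAC CAT — no ATG→stop ORF.
Frame +2: CTC TTG CAC TAA CCC ATG TCG TAA ACT ACC ATC — ATG at 17, stop TAA at 23 → 9 nt.
Frame +3: TCT TGC ACT AAC CCA TGT CGT AAA CTA CCA — no ATG→stop ORF.
Frame -1: GAT GGT AGT TTA CGA CAT GGG TTA GTG CAA GAG — no ATG→stop ORF.
Frame -2: ATG GTA GTT TAC GAC ATG GGT TAG TGC AAG AGT — ATG at 2, stop TAG at 23 → 24 nt; ATG at 17, stop TAG at 23 → 9 nt.
Frame -3: TGG TAG TTT ACG ACA TGG GTT AGT GCA AGA — no ATG→stop ORF.
Forward-strand max 9 nt; reverse-strand max 24 nt. The reverse strand has the longer ORF.

reverse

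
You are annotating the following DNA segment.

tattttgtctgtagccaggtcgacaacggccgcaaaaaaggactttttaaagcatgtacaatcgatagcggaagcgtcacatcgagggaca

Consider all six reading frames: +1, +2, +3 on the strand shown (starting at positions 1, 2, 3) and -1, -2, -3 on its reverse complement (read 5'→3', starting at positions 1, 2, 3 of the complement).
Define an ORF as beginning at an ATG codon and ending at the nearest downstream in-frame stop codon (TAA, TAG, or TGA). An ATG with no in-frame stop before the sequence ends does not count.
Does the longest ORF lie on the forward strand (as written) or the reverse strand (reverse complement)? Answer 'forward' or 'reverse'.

forward

Reverse complement (5'→3'): TGTCCCTCGATGTGACGCTTCCGCTATCGATTGTACATGCTTTAAAAAGTCCTTTTTTGCGGCCGTTGTCGACCTGGCTACAGACAAAATA
Frame +1: TAT TTT GTC TGT AGC CAG GTC GAC AAC GGC CGC AAA AAA GGA CTT TTT AAA GCA TGT ACA ATC GAT AGC GGA AGC GTC ACA TCG AGG GAC — no ATG→stop ORF.
Frame +2: ATT TTG TCT GTA GCC AGG TCG ACA ACG GCC GCA AAA AAG GAC TTT TTA AAG CAT GTA CAA TCG ATA GCG GAA GCG TCA CAT CGA GGG ACA — no ATG→stop ORF.
Frame +3: TTT TGT CTG TAG CCA GGT CGA CAA CGG CCG CAA AAA AGG ACT TTT TAA AGC ATG TAC AAT CGA TAG CGG AAG CGT CAC ATC GAG GGA — ATG at 54, stop TAG at 66 → 15 nt.
Frame -1: TGT CCC TCG ATG TGA CGC TTC CGC TAT CGA TTG TAC ATG CTT TAA AAA GTC CTT TTT TGC GGC CGT TGT CGA CCT GGC TAC AGA CAA AAT — ATG at 10, stop TGA at 13 → 6 nt; ATG at 37, stop TAA at 43 → 9 nt.
Frame -2: GTC CCT CGA TGT GAC GCT TCC GCT ATC GAT TGT ACA TGC TTT AAA AAG TCC TTT TTT GCG GCC GTT GTC GAC CTG GCT ACA GAC AAA ATA — no ATG→stop ORF.
Frame -3: TCC CTC GAT GTG ACG CTT CCG CTA TCG ATT GTA CAT GCT TTA AAA AGT CCT TTT TTG CGG CCG TTG TCG ACC TGG CTA CAG ACA AAA — no ATG→stop ORF.
Forward-strand max 15 nt; reverse-strand max 9 nt. The forward strand has the longer ORF.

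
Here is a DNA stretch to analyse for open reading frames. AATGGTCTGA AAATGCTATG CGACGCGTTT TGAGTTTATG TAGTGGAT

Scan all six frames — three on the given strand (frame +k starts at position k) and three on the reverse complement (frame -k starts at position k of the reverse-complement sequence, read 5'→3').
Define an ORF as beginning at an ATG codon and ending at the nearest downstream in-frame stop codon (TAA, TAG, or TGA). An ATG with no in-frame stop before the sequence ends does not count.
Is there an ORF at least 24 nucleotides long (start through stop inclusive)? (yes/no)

no

Reverse complement (5'→3'): ATCCACTACATAAACTCAAAACGCGTCGCATAGCATTTTCAGACCATT
Frame +1: AAT GGT CTG AAA ATG CTA TGC GAC GCG TTT TGA GTT TAT GTA GTG GAT — ATG at 13, stop TGA at 31 → 21 nt.
Frame +2: ATG GTC TGA AAA TGC TAT GCG ACG CGT TTT GAG TTT ATG TAG TGG — ATG at 2, stop TGA at 8 → 9 nt; ATG at 38, stop TAG at 41 → 6 nt.
Frame +3: TGG TCT GAA AAT GCT ATG CGA CGC GTT TTG AGT TTA TGT AGT GGA — no ATG→stop ORF.
Frame -1: ATC CAC TAC ATA AAC TCA AAA CGC GTC GCA TAG CAT TTT CAG ACC ATT — no ATG→stop ORF.
Frame -2: TCC ACT ACA TAA ACT CAA AAC GCG TCG CAT AGC ATT TTC AGA CCA — no ATG→stop ORF.
Frame -3: CCA CTA CAT AAA CTC AAA ACG CGT CGC ATA GCA TTT TCA GAC CAT — no ATG→stop ORF.
Largest ORF found is 21 nucleotides < 24, so no.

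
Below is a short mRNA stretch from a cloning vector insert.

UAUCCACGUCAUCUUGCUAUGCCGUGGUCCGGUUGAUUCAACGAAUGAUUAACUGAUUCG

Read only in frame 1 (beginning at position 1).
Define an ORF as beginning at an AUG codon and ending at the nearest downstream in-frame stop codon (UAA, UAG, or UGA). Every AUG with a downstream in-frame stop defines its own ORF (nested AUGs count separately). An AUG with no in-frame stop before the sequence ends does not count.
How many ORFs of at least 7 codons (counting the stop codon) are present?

Frame 1: UAU CCA CGU CAU CUU GCU AUG CCG UGG UCC GGU UGA UUC AAC GAA UGA UUA ACU GAU UCG — AUG at 19, stop UGA at 34 → 18 nt.
No ORF reaches 7 codons. Count = 0.

0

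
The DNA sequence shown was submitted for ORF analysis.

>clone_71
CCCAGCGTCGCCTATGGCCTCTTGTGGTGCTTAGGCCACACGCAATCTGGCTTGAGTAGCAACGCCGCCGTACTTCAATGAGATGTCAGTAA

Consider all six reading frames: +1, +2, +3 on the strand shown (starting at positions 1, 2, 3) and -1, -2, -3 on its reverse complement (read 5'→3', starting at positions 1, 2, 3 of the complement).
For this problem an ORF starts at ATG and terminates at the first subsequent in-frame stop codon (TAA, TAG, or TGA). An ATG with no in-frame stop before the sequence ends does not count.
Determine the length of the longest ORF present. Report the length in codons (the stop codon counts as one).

7

Reverse complement (5'→3'): TTACTGACATCTCATTGAAGTACGGCGGCGTTGCTACTCAAGCCAGATTGCGTGTGGCCTAAGCACCACAAGAGGCCATAGGCGACGCTGGG
Frame +1: CCC AGC GTC GCC TAT GGC CTC TTG TGG TGC TTA GGC CAC ACG CAA TCT GGC TTG AGT AGC AAC GCC GCC GTA CTT CAA TGA GAT GTC AGT — no ATG→stop ORF.
Frame +2: CCA GCG TCG CCT ATG GCC TCT TGT GGT GCT TAG GCC ACA CGC AAT CTG GCT TGA GTA GCA ACG CCG CCG TAC TTC AAT GAG ATG TCA GTA — ATG at 14, stop TAG at 32 → 21 nt.
Frame +3: CAG CGT CGC CTA TGG CCT CTT GTG GTG CTT AGG CCA CAC GCA ATC TGG CTT GAG TAG CAA CGC CGC CGT ACT TCA ATG AGA TGT CAG TAA — ATG at 78, stop TAA at 90 → 15 nt.
Frame -1: TTA CTG ACA TCT CAT TGA AGT ACG GCG GCG TTG CTA CTC AAG CCA GAT TGC GTG TGG CCT AAG CAC CAC AAG AGG CCA TAG GCG ACG CTG — no ATG→stop ORF.
Frame -2: TAC TGA CAT CTC ATT GAA GTA CGG CGG CGT TGC TAC TCA AGC CAG ATT GCG TGT GGC CTA AGC ACC ACA AGA GGC CAT AGG CGA CGC TGG — no ATG→stop ORF.
Frame -3: ACT GAC ATC TCA TTG AAG TAC GGC GGC GTT GCT ACT CAA GCC AGA TTG CGT GTG GCC TAA GCA CCA CAA GAG GCC ATA GGC GAC GCT GGG — no ATG→stop ORF.
Longest: frame +2, positions 14–34, 21 nt = 7 codons = 6 aa. → 7 codons.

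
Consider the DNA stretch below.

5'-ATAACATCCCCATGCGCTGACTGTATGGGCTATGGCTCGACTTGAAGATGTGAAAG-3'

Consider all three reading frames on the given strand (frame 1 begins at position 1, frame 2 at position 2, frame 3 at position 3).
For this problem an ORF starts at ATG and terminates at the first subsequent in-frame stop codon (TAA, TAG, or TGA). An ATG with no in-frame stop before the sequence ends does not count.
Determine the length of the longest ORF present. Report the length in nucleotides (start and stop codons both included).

Frame 1: ATA ACA TCC CCA TGC GCT GAC TGT ATG GGC TAT GGC TCG ACT TGA AGA TGT GAA — ATG at 25, stop TGA at 43 → 21 nt.
Frame 2: TAA CAT CCC CAT GCG CTG ACT GTA TGG GCT ATG GCT CGA CTT GAA GAT GTG AAA — no ATG→stop ORF.
Frame 3: AAC ATC CCC ATG CGC TGA CTG TAT GGG CTA TGG CTC GAC TTG AAG ATG TGA AAG — ATG at 12, stop TGA at 18 → 9 nt; ATG at 48, stop TGA at 51 → 6 nt.
Longest: frame 1, positions 25–45, 21 nt = 7 codons = 6 aa. → 21 nucleotides.

21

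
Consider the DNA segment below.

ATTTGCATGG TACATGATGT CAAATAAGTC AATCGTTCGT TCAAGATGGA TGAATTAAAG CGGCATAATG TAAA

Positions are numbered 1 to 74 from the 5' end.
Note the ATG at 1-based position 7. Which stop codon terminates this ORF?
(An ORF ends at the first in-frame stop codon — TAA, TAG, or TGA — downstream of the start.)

TAA

Codons from position 7: ATG (7–9), GTA (10–12), CAT (13–15), GAT (16–18), GTC (19–21), AAA (22–24), TAA (25–27).
The first in-frame stop codon is TAA.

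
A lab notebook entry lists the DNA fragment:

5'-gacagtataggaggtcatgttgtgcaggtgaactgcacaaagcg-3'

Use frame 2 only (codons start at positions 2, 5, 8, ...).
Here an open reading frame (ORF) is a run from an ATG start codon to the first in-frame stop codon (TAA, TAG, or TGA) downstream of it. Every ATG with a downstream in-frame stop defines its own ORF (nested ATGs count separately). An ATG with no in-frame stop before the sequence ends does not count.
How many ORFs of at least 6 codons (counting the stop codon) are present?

0

Frame 2: ACA GTA TAG GAG GTC ATG TTG TGC AGG TGA ACT GCA CAA AGC — ATG at 17, stop TGA at 29 → 15 nt.
No ORF reaches 6 codons. Count = 0.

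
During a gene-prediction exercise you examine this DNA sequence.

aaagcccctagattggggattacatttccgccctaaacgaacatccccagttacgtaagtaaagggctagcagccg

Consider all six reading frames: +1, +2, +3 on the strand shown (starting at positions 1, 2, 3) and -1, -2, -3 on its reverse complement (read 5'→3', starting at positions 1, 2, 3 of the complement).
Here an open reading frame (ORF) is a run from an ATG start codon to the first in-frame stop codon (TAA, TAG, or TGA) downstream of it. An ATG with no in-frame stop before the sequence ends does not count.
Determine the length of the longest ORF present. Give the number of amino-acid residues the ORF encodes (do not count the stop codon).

Reverse complement (5'→3'): CGGCTGCTAGCCCTTTACTTACGTAACTGGGGATGTTCGTTTAGGGCGGAAATGTAATCCCCAATCTAGGGGCTTT
Frame +1: AAA GCC CCT AGA TTG GGG ATT ACA TTT CCG CCC TAA ACG AAC ATC CCC AGT TAC GTA AGT AAA GGG CTA GCA GCC — no ATG→stop ORF.
Frame +2: AAG CCC CTA GAT TGG GGA TTA CAT TTC CGC CCT AAA CGA ACA TCC CCA GTT ACG TAA GTA AAG GGC TAG CAG CCG — no ATG→stop ORF.
Frame +3: AGC CCC TAG ATT GGG GAT TAC ATT TCC GCC CTA AAC GAA CAT CCC CAG TTA CGT AAG TAA AGG GCT AGC AGC — no ATG→stop ORF.
Frame -1: CGG CTG CTA GCC CTT TAC TTA CGT AAC TGG GGA TGT TCG TTT AGG GCG GAA ATG TAA TCC CCA ATC TAG GGG CTT — ATG at 52, stop TAA at 55 → 6 nt.
Frame -2: GGC TGC TAG CCC TTT ACT TAC GTA ACT GGG GAT GTT CGT TTA GGG CGG AAA TGT AAT CCC CAA TCT AGG GGC TTT — no ATG→stop ORF.
Frame -3: GCT GCT AGC CCT TTA CTT ACG TAA CTG GGG ATG TTC GTT TAG GGC GGA AAT GTA ATC CCC AAT CTA GGG GCT — ATG at 33, stop TAG at 42 → 12 nt.
Longest: frame -3, positions 33–44, 12 nt = 4 codons = 3 aa. → 3 amino acids.

3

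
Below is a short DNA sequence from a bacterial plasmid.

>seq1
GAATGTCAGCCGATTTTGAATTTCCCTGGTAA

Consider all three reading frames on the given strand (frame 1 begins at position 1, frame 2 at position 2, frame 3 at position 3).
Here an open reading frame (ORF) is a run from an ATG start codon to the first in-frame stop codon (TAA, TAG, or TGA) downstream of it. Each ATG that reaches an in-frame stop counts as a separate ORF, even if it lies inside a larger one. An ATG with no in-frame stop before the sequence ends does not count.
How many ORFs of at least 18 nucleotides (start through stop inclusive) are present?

1

Frame 1: GAA TGT CAG CCG ATT TTG AAT TTC CCT GGT — no ATG→stop ORF.
Frame 2: AAT GTC AGC CGA TTT TGA ATT TCC CTG GTA — no ATG→stop ORF.
Frame 3: ATG TCA GCC GAT TTT GAA TTT CCC TGG TAA — ATG at 3, stop TAA at 30 → 30 nt.
ORFs ≥ 18 nucleotides: frame 3 3–32 (30 nucleotides). Count = 1.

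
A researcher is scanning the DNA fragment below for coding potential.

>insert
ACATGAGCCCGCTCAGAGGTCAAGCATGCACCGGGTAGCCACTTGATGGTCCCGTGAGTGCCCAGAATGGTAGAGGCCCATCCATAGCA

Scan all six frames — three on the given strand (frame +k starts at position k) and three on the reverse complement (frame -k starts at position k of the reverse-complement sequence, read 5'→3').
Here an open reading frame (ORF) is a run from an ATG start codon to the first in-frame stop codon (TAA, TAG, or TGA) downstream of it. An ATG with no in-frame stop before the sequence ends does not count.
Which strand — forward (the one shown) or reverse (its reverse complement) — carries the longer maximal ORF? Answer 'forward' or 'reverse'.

reverse

Reverse complement (5'→3'): TGCTATGGATGGGCCTCTACCATTCTGGGCACTCACGGGACCATCAAGTGGCTACCCGGTGCATGCTTGACCTCTGAGCGGGCTCATGT
Frame +1: ACA TGA GCC CGC TCA GAG GTC AAG CAT GCA CCG GGT AGC CAC TTG ATG GTC CCG TGA GTG CCC AGA ATG GTA GAG GCC CAT CCA TAG — ATG at 46, stop TGA at 55 → 12 nt; ATG at 67, stop TAG at 85 → 21 nt.
Frame +2: CAT GAG CCC GCT CAG AGG TCA AGC ATG CAC CGG GTA GCC ACT TGA TGG TCC CGT GAG TGC CCA GAA TGG TAG AGG CCC ATC CAT AGC — ATG at 26, stop TGA at 44 → 21 nt.
Frame +3: ATG AGC CCG CTC AGA GGT CAA GCA TGC ACC GGG TAG CCA CTT GAT GGT CCC GTG AGT GCC CAG AAT GGT AGA GGC CCA TCC ATA GCA — ATG at 3, stop TAG at 36 → 36 nt.
Frame -1: TGC TAT GGA TGG GCC TCT ACC ATT CTG GGC ACT CAC GGG ACC ATC AAG TGG CTA CCC GGT GCA TGC TTG ACC TCT GAG CGG GCT CAT — no ATG→stop ORF.
Frame -2: GCT ATG GAT GGG CCT CTA CCA TTC TGG GCA CTC ACG GGA CCA TCA AGT GGC TAC CCG GTG CAT GCT TGA CCT CTG AGC GGG CTC ATG — ATG at 5, stop TGA at 68 → 66 nt.
Frame -3: CTA TGG ATG GGC CTC TAC CAT TCT GGG CAC TCA CGG GAC CAT CAA GTG GCT ACC CGG TGC ATG CTT GAC CTC TGA GCG GGC TCA TGT — ATG at 9, stop TGA at 75 → 69 nt; ATG at 63, stop TGA at 75 → 15 nt.
Forward-strand max 36 nt; reverse-strand max 69 nt. The reverse strand has the longer ORF.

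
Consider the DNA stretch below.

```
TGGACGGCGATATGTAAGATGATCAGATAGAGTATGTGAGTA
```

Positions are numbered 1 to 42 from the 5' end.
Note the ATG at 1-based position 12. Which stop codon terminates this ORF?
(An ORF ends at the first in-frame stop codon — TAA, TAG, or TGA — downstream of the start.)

TAA

Codons from position 12: ATG (12–14), TAA (15–17).
The first in-frame stop codon is TAA.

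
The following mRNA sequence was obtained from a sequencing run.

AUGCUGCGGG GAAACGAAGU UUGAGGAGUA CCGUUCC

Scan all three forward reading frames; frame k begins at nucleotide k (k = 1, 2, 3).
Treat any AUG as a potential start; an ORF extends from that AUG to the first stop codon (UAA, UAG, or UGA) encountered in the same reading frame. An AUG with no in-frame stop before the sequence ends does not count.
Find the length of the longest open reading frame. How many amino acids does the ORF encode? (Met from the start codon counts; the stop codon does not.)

7

Frame 1: AUG CUG CGG GGA AAC GAA GUU UGA GGA GUA CCG UUC — AUG at 1, stop UGA at 22 → 24 nt.
Frame 2: UGC UGC GGG GAA ACG AAG UUU GAG GAG UAC CGU UCC — no AUG→stop ORF.
Frame 3: GCU GCG GGG AAA CGA AGU UUG AGG AGU ACC GUU — no AUG→stop ORF.
Longest: frame 1, positions 1–24, 24 nt = 8 codons = 7 aa. → 7 amino acids.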